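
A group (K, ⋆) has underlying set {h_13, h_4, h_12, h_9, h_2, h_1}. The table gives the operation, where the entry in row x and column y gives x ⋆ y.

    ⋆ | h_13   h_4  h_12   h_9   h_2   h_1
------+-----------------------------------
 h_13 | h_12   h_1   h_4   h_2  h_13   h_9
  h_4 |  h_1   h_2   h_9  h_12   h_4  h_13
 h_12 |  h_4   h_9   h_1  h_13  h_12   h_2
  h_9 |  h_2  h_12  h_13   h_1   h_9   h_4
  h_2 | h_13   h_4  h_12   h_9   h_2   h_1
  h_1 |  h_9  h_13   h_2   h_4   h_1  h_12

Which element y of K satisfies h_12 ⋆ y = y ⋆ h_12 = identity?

First locate the identity: row h_2 matches the header, so h_2 is the identity.
Scan row h_12 for h_2: h_12 ⋆ h_1 = h_2. Hence h_12^(-1) = h_1.

h_1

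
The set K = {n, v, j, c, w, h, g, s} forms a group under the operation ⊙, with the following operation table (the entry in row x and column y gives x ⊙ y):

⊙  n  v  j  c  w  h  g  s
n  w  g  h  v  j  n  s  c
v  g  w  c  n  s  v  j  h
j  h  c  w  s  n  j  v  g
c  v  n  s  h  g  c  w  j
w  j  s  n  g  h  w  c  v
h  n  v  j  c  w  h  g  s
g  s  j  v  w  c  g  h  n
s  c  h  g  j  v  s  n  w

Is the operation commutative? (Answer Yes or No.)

Yes

Check whether the table is symmetric across its main diagonal.
Every entry (row x, col y) equals the entry (row y, col x), so K is abelian.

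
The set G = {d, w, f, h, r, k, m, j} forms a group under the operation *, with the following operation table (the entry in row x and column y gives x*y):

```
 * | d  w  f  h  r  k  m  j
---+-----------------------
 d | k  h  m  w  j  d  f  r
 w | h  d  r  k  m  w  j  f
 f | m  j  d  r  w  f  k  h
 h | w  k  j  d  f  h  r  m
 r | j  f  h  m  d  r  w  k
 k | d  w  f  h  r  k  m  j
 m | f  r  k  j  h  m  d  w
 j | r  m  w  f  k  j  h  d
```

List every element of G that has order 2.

{d}

Identity is k. Compute the order of each non-identity element by repeated multiplication:
  d: d → k  (order 2)
  w: w → d → h → k  (order 4)
  f: f → d → m → k  (order 4)
  h: h → d → w → k  (order 4)
  r: r → d → j → k  (order 4)
  m: m → d → f → k  (order 4)
  j: j → d → r → k  (order 4)
Elements of order 2: {d}.
(Structurally, G here is isomorphic to the quaternion group Q_8.)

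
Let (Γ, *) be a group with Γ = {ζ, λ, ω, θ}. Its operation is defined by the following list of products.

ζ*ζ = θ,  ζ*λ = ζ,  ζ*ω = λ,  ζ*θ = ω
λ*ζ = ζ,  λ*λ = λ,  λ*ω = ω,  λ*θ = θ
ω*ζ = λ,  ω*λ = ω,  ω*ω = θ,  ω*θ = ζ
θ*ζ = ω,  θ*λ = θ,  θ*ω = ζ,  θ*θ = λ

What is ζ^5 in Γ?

ζ^1 = ζ
ζ^2 = ζ*ζ = θ
ζ^3 = θ*ζ = ω
ζ^4 = ω*ζ = λ
ζ^5 = λ*ζ = ζ
(Structurally, Γ here is isomorphic to the cyclic group Z_4.)

ζ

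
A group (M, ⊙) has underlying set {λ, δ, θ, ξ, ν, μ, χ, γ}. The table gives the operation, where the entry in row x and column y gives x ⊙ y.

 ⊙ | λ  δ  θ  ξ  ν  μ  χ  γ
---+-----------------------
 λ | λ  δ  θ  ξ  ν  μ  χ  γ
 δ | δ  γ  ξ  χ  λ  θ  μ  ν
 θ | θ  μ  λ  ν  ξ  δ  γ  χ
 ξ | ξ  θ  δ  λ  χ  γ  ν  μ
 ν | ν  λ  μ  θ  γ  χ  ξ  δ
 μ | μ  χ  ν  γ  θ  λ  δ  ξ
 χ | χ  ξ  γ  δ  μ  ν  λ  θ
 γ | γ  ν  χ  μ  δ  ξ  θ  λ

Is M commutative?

ν ⊙ μ = χ but μ ⊙ ν = θ.
Since ν and μ do not commute, M is not abelian.

No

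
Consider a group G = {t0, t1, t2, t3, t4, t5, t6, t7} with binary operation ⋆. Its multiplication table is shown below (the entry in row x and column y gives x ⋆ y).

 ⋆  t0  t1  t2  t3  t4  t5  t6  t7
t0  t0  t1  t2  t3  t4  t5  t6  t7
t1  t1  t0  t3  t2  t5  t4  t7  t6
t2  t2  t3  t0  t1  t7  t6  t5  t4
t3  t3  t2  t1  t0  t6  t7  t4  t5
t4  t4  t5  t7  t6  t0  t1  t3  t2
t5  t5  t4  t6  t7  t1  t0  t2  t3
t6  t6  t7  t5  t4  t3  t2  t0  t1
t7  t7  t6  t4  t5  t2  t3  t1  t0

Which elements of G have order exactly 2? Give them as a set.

Identity is t0. Compute the order of each non-identity element by repeated multiplication:
  t1: t1 → t0  (order 2)
  t2: t2 → t0  (order 2)
  t3: t3 → t0  (order 2)
  t4: t4 → t0  (order 2)
  t5: t5 → t0  (order 2)
  t6: t6 → t0  (order 2)
  t7: t7 → t0  (order 2)
Elements of order 2: {t1, t2, t3, t4, t5, t6, t7}.

{t1, t2, t3, t4, t5, t6, t7}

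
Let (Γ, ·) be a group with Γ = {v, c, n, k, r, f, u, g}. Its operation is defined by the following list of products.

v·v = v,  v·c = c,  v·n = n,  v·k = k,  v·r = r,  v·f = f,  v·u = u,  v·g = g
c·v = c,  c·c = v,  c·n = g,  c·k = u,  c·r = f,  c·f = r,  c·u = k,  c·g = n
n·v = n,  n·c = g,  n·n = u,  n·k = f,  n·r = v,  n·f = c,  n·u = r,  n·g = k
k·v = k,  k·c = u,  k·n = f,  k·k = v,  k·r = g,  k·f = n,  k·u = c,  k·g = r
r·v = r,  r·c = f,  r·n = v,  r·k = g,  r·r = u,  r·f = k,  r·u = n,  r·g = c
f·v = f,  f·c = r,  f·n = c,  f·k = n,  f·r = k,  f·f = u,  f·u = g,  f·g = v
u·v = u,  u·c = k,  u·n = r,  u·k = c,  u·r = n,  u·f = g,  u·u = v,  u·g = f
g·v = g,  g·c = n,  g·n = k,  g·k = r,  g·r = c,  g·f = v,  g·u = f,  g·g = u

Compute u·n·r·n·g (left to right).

c

u·n = r
r·r = u
u·n = r
r·g = c
(Structurally, Γ here is isomorphic to Z_2 x Z_4.)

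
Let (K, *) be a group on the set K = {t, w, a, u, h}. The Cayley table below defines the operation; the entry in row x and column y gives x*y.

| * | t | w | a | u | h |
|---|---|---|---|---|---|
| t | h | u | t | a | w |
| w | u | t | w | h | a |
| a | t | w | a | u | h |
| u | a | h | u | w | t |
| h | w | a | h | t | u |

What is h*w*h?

h

h*w = a
a*h = h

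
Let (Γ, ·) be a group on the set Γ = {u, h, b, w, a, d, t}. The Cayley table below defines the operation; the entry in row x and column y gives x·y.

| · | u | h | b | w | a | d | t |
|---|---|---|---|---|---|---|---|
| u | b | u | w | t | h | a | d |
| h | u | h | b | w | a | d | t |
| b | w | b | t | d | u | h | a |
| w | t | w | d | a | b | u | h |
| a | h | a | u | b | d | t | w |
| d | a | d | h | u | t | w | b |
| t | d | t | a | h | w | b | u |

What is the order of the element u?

The identity element is h (its row matches the header).
u^1 = u
u^2 = u·u = b
u^3 = b·u = w
u^4 = w·u = t
u^5 = t·u = d
u^6 = d·u = a
u^7 = a·u = h
The first power of u equal to the identity is u^7, so ord(u) = 7.

7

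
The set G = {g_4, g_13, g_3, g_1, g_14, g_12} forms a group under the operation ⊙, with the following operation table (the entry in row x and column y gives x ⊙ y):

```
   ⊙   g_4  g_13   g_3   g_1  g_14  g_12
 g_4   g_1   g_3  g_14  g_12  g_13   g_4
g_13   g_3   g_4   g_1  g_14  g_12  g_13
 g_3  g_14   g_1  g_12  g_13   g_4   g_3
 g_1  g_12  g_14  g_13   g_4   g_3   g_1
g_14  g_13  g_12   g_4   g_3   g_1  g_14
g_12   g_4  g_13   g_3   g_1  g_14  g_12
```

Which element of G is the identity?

The identity e satisfies e ⊙ x = x for all x, so its row in the table reproduces the column headers.
Row g_12 reads: g_4, g_13, g_3, g_1, g_14, g_12 — exactly the header order. So g_12 is the identity.
(Structurally, G here is isomorphic to the cyclic group Z_6.)

g_12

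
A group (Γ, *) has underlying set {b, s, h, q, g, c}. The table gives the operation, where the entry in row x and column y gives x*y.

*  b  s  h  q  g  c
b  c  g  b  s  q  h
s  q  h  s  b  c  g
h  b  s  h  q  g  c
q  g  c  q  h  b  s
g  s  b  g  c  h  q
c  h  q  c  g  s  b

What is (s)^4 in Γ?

s^1 = s
s^2 = s*s = h
s^3 = h*s = s
s^4 = s*s = h

h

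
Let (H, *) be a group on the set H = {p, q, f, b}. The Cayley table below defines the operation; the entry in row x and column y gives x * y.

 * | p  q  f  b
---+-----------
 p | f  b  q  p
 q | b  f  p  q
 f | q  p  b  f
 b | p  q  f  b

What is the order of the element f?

2

The identity element is b (its row matches the header).
f^1 = f
f^2 = f * f = b
The first power of f equal to the identity is f^2, so ord(f) = 2.
(Structurally, H here is isomorphic to the cyclic group Z_4.)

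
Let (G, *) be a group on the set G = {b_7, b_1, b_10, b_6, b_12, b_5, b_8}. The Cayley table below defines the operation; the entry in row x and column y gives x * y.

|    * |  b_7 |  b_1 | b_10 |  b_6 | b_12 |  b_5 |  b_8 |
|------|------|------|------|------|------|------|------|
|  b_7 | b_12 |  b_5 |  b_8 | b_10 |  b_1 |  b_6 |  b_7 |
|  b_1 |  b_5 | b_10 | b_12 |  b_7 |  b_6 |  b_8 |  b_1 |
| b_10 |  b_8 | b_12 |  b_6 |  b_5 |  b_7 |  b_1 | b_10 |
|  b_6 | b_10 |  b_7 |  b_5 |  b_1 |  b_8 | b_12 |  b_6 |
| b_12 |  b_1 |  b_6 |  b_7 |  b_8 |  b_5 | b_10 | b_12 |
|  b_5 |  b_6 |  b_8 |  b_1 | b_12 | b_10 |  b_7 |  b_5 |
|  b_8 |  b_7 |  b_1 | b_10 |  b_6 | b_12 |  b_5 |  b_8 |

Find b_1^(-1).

First locate the identity: row b_8 matches the header, so b_8 is the identity.
Scan row b_1 for b_8: b_1 * b_5 = b_8. Hence b_1^(-1) = b_5.

b_5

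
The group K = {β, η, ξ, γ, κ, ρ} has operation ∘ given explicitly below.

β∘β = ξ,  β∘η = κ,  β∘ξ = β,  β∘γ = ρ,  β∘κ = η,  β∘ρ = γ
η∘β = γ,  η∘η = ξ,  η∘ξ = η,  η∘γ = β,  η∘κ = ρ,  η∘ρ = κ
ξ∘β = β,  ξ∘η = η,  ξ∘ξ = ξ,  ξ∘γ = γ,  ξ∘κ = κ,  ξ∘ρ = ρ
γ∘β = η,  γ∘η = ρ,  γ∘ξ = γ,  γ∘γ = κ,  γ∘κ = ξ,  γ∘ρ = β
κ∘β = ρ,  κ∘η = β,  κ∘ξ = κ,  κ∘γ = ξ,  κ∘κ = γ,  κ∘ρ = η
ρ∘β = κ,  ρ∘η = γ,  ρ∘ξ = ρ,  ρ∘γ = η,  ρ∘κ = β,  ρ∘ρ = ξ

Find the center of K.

{ξ}

An element z is central iff its row equals its column in the table.
For γ: γ ∘ ρ = β ≠ η = ρ ∘ γ, so γ ∉ Z.
Checking each element this way leaves Z(K) = {ξ}.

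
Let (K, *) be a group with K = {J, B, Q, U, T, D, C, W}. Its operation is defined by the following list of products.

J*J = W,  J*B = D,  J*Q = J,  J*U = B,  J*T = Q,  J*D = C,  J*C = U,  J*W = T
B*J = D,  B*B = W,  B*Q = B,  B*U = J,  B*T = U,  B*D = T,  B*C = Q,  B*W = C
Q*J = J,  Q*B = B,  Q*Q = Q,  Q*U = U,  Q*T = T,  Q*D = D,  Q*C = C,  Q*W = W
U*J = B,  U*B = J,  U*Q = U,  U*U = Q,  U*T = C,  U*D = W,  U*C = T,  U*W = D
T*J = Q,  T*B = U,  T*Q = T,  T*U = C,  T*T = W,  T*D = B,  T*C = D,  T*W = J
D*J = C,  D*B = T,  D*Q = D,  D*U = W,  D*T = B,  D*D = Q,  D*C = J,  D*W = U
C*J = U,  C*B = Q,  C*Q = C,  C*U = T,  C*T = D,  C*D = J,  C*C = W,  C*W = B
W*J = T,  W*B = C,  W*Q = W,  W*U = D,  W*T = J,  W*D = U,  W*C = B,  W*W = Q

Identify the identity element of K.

The identity e satisfies e*x = x for all x, so its row in the table reproduces the column headers.
Row Q reads: J, B, Q, U, T, D, C, W — exactly the header order. So Q is the identity.

Q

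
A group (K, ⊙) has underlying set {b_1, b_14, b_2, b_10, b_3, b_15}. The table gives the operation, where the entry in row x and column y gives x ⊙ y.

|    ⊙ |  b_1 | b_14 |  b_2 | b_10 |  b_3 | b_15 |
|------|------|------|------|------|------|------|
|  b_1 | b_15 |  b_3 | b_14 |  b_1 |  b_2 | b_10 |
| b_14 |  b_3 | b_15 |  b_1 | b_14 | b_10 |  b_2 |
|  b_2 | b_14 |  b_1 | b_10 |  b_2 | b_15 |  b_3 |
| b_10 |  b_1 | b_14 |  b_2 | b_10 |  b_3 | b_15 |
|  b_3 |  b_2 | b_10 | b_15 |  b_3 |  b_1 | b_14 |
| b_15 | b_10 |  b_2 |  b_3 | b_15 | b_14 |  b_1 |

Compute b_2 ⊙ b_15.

b_3

Read row b_2, column b_15: b_2 ⊙ b_15 = b_3.
(Structurally, K here is isomorphic to the cyclic group Z_6.)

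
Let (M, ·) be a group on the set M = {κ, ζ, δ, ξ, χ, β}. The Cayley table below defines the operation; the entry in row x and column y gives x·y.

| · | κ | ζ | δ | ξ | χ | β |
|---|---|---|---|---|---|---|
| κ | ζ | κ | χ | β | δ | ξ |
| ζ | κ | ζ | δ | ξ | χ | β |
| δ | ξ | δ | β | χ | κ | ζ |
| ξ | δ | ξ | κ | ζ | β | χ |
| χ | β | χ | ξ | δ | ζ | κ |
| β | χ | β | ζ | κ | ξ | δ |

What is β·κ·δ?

ξ

β·κ = χ
χ·δ = ξ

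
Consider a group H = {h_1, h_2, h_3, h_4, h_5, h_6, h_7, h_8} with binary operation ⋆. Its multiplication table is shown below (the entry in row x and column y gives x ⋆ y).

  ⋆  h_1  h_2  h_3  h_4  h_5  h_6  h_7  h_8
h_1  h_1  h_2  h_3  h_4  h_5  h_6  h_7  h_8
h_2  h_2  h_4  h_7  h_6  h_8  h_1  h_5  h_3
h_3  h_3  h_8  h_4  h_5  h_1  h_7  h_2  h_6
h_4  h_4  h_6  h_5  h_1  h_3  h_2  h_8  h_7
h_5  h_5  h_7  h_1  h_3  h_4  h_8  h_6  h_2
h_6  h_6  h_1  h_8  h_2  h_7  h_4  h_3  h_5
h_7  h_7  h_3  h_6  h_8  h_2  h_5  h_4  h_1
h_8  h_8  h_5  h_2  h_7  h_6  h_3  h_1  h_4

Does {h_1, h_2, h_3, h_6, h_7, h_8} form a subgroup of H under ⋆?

h_2 ⋆ h_2 = h_4, which is not in {h_1, h_2, h_3, h_6, h_7, h_8}.
The subset is not closed under ⋆, so it is not a subgroup.

No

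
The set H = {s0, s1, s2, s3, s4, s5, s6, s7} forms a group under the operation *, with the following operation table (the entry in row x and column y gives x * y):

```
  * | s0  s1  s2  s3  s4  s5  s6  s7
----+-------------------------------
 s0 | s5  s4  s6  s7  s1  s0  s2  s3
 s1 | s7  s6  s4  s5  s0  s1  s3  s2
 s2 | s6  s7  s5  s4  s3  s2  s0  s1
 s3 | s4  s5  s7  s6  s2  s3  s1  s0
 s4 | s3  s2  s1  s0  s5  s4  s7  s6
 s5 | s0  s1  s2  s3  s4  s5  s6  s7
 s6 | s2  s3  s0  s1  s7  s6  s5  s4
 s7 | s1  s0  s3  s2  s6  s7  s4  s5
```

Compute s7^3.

s7

s7^1 = s7
s7^2 = s7 * s7 = s5
s7^3 = s5 * s7 = s7
(Structurally, H here is isomorphic to the dihedral group D_4.)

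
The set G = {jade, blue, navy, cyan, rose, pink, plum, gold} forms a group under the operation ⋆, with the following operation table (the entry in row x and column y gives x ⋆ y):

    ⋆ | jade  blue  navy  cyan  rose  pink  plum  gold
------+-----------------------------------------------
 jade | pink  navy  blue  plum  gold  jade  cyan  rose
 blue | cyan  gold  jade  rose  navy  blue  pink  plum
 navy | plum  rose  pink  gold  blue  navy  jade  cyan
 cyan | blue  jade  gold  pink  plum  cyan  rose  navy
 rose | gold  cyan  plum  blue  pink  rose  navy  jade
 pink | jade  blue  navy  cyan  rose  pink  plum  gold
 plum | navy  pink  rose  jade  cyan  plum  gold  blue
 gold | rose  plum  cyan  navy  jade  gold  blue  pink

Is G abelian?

blue ⋆ navy = jade but navy ⋆ blue = rose.
Since blue and navy do not commute, G is not abelian.

No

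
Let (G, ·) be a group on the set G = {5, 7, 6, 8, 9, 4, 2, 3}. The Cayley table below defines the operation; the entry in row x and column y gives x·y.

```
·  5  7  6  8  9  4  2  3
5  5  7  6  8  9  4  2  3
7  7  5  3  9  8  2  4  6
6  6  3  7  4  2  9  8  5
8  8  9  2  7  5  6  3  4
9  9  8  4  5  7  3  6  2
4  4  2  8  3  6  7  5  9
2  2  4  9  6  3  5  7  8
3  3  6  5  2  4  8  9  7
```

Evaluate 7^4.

7^1 = 7
7^2 = 7·7 = 5
7^3 = 5·7 = 7
7^4 = 7·7 = 5

5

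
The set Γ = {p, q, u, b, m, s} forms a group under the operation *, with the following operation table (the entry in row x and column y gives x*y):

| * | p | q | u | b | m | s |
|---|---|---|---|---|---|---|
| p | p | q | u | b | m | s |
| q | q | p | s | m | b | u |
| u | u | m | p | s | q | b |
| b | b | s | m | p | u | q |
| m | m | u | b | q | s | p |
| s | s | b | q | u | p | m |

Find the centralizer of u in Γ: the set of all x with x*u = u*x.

{p, u}

Compare row u with column u entry by entry.
m*u = b but u*m = q, so m does not.
Collecting the elements that commute with u: C(u) = {p, u}.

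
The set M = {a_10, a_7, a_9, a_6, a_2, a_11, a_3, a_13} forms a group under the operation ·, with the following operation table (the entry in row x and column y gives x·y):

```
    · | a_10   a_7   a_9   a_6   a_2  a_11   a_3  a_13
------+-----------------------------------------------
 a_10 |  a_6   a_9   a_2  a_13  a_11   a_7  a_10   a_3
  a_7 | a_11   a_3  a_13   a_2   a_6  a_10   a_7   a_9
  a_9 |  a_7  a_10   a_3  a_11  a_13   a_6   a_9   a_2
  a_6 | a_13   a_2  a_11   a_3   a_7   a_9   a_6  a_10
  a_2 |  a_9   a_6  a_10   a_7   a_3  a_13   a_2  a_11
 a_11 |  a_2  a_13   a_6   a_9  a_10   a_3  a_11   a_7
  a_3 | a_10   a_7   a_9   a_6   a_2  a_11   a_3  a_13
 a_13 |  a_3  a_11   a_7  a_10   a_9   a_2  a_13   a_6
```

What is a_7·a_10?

Read row a_7, column a_10: a_7·a_10 = a_11.

a_11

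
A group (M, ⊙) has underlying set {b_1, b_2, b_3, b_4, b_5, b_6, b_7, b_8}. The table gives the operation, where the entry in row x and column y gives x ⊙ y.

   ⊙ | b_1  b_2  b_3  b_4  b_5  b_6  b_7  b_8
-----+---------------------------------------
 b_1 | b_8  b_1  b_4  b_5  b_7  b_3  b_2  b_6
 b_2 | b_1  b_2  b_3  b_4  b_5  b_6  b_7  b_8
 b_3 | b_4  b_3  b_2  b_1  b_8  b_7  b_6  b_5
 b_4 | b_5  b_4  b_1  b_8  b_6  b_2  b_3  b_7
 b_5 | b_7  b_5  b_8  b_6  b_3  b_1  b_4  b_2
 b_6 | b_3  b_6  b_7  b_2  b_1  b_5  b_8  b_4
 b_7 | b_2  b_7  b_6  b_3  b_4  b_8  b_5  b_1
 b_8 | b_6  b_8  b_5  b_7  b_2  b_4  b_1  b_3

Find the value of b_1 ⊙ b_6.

b_3

Read row b_1, column b_6: b_1 ⊙ b_6 = b_3.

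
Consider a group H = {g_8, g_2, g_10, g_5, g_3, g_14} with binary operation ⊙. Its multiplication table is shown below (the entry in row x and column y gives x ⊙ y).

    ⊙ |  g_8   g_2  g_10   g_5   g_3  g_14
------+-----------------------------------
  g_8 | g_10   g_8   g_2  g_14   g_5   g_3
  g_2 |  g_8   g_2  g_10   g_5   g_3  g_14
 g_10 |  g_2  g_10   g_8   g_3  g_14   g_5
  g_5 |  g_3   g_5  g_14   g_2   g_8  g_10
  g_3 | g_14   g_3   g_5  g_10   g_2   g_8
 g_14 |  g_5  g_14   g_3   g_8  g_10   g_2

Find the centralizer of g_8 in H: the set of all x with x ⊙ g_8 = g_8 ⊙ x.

Compare row g_8 with column g_8 entry by entry.
g_10 ⊙ g_8 = g_2 = g_8 ⊙ g_10, so g_10 commutes with g_8.
g_3 ⊙ g_8 = g_14 but g_8 ⊙ g_3 = g_5, so g_3 does not.
Collecting the elements that commute with g_8: C(g_8) = {g_10, g_2, g_8}.
(Structurally, H here is isomorphic to the symmetric group S_3.)

{g_10, g_2, g_8}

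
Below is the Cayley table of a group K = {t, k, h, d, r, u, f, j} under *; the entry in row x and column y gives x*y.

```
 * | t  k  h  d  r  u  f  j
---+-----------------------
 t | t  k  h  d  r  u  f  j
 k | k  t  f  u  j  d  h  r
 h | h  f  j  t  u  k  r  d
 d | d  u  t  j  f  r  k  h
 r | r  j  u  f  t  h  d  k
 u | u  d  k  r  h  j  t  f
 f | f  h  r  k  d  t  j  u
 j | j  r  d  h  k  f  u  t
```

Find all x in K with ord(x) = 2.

{j, k, r}

Identity is t. Compute the order of each non-identity element by repeated multiplication:
  k: k → t  (order 2)
  h: h → j → d → t  (order 4)
  d: d → j → h → t  (order 4)
  r: r → t  (order 2)
  u: u → j → f → t  (order 4)
  f: f → j → u → t  (order 4)
  j: j → t  (order 2)
Elements of order 2: {j, k, r}.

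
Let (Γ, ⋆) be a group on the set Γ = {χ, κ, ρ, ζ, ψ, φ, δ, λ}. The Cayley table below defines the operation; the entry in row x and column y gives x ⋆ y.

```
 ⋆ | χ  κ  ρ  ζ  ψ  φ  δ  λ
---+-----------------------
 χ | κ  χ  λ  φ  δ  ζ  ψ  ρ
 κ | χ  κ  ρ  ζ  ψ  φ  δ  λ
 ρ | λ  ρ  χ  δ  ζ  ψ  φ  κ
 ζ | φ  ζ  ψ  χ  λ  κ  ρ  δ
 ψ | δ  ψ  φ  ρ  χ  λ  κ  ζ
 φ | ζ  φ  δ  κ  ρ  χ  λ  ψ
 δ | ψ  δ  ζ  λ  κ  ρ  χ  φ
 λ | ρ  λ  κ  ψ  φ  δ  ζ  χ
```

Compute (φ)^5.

φ

φ^1 = φ
φ^2 = φ ⋆ φ = χ
φ^3 = χ ⋆ φ = ζ
φ^4 = ζ ⋆ φ = κ
φ^5 = κ ⋆ φ = φ
(Structurally, Γ here is isomorphic to the quaternion group Q_8.)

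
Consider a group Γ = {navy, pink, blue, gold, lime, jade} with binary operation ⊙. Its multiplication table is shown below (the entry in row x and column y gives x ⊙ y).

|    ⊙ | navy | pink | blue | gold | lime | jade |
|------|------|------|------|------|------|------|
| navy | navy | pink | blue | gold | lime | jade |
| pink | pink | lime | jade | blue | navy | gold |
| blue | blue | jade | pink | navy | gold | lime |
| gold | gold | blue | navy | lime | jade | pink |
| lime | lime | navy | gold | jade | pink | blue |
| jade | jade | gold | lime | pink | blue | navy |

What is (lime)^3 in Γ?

lime^1 = lime
lime^2 = lime ⊙ lime = pink
lime^3 = pink ⊙ lime = navy

navy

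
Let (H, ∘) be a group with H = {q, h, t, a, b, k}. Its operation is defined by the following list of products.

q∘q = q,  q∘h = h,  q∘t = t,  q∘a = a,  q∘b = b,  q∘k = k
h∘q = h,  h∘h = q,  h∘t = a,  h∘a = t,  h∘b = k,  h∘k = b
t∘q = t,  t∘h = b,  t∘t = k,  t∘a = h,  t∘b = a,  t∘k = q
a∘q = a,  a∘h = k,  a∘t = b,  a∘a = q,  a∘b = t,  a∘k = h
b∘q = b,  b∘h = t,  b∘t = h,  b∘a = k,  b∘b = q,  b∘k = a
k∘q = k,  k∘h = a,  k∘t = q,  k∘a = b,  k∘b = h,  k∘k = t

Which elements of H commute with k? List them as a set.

{k, q, t}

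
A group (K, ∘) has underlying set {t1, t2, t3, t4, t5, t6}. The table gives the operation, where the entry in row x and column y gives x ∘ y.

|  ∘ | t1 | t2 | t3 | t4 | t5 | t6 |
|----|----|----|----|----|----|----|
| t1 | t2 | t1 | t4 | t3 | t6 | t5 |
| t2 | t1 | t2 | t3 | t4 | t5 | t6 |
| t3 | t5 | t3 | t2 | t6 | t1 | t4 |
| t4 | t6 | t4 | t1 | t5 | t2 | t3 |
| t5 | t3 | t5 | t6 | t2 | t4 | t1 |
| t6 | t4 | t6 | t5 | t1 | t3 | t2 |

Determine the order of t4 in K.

The identity element is t2 (its row matches the header).
t4^1 = t4
t4^2 = t4 ∘ t4 = t5
t4^3 = t5 ∘ t4 = t2
The first power of t4 equal to the identity is t4^3, so ord(t4) = 3.

3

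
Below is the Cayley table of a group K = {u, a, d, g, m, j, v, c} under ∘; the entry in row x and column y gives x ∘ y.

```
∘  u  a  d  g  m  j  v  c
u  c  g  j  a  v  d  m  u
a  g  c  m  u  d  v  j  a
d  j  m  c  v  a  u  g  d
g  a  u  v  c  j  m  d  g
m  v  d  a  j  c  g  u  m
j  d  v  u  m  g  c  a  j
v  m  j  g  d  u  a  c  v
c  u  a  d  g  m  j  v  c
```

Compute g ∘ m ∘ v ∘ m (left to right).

g ∘ m = j
j ∘ v = a
a ∘ m = d

d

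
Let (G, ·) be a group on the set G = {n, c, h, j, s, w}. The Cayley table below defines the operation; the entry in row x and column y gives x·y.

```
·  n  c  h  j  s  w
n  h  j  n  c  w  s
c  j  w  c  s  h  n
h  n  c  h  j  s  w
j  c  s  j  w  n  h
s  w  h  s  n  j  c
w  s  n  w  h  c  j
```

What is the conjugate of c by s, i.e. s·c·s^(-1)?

c

The identity is h. In row s, the entry h sits in column c, so s^(-1) = c.
s·c = h
h·c = c
(Structurally, G here is isomorphic to the cyclic group Z_6.)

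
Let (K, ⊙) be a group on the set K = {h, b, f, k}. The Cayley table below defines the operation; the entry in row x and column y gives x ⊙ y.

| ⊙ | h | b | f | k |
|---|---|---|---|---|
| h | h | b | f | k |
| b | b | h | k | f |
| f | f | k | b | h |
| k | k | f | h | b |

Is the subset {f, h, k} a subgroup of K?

f ⊙ f = b, which is not in {f, h, k}.
The subset is not closed under ⊙, so it is not a subgroup.

No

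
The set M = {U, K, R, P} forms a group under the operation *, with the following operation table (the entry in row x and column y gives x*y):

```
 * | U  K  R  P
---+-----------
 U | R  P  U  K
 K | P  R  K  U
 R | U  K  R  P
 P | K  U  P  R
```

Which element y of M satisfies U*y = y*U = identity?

U

First locate the identity: row R matches the header, so R is the identity.
Scan row U for R: U*U = R. Hence U^(-1) = U.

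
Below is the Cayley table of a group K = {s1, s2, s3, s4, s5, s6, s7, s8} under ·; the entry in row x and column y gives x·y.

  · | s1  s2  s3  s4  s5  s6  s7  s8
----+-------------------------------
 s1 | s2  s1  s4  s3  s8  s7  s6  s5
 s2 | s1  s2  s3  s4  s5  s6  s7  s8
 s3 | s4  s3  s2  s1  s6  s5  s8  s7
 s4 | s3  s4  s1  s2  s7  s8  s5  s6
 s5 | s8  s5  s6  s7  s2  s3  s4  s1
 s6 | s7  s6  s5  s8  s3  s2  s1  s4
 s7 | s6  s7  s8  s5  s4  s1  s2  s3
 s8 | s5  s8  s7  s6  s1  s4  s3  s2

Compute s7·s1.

Read row s7, column s1: s7·s1 = s6.

s6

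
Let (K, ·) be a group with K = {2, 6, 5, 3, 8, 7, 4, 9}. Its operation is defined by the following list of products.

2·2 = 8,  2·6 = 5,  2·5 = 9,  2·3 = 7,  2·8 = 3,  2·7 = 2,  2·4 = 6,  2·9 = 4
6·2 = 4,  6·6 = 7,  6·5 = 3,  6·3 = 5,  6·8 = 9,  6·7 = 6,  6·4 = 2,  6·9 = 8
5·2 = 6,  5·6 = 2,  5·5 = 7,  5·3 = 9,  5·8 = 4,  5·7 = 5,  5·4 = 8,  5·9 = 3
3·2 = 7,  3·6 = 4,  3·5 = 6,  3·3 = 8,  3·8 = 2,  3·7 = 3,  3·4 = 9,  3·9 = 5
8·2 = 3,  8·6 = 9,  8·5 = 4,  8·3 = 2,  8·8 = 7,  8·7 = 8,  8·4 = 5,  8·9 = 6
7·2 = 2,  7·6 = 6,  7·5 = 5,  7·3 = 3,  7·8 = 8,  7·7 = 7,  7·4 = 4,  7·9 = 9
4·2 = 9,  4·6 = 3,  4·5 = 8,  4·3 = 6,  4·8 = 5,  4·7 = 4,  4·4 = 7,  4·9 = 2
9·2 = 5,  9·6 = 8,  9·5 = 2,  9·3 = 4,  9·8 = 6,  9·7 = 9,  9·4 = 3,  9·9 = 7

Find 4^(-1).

4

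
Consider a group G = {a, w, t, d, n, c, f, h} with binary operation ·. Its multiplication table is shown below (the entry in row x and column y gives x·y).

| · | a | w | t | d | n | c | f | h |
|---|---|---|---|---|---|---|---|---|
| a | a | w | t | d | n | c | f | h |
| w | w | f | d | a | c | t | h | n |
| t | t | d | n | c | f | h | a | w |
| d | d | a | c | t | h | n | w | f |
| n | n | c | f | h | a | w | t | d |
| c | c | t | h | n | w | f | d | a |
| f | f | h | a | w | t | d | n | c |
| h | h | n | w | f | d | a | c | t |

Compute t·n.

f

Read row t, column n: t·n = f.
(Structurally, G here is isomorphic to the cyclic group Z_8.)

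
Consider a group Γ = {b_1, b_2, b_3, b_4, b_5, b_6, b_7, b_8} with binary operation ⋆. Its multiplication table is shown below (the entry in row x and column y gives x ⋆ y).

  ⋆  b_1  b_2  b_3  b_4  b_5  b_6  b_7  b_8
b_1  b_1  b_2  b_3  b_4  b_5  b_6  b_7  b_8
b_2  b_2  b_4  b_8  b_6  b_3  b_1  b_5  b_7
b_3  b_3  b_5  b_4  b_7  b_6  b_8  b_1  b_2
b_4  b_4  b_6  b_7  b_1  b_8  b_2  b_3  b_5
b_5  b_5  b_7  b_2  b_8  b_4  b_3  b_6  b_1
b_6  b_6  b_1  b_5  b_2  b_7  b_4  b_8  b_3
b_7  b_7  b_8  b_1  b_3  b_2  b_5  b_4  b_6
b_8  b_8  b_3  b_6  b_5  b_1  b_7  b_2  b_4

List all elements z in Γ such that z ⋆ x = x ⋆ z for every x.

An element z is central iff its row equals its column in the table.
For b_3: b_3 ⋆ b_8 = b_2 ≠ b_6 = b_8 ⋆ b_3, so b_3 ∉ Z.
Checking each element this way leaves Z(Γ) = {b_1, b_4}.

{b_1, b_4}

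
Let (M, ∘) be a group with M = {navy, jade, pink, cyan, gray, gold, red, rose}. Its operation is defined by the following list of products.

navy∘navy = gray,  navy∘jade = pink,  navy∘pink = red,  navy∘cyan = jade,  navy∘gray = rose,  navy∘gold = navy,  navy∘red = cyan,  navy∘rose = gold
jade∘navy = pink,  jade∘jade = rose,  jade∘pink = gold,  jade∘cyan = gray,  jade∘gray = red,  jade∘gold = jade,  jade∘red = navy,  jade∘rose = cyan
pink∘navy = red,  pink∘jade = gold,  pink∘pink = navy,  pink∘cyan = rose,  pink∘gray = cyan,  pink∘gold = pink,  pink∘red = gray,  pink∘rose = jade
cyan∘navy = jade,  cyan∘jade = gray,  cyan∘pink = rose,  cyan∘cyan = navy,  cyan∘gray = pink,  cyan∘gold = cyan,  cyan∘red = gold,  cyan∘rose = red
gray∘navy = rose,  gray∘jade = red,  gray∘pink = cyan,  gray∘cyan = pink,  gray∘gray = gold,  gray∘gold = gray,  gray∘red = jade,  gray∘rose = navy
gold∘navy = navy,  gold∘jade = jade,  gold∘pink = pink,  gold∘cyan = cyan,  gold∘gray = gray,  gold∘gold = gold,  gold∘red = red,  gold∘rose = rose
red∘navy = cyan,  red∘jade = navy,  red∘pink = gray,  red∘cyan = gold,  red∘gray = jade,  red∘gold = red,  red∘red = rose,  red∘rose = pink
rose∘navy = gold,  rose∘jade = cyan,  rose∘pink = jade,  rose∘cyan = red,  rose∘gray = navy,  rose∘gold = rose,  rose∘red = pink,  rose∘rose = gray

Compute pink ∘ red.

gray

Read row pink, column red: pink ∘ red = gray.
(Structurally, M here is isomorphic to the cyclic group Z_8.)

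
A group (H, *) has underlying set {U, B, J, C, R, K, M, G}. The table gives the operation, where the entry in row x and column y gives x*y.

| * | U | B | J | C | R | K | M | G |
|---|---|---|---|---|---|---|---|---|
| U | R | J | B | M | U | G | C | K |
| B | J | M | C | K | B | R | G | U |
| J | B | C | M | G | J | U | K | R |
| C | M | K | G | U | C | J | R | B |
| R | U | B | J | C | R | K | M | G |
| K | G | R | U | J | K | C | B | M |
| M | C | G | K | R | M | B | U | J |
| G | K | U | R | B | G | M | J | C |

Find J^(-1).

G

First locate the identity: row R matches the header, so R is the identity.
Scan row J for R: J*G = R. Hence J^(-1) = G.
(Structurally, H here is isomorphic to the cyclic group Z_8.)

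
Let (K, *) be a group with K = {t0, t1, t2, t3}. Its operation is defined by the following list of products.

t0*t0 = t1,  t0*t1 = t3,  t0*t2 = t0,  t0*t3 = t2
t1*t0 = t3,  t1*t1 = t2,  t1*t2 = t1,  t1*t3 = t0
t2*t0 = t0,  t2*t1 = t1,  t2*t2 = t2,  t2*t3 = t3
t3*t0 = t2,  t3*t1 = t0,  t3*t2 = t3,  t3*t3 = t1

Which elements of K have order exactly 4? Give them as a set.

{t0, t3}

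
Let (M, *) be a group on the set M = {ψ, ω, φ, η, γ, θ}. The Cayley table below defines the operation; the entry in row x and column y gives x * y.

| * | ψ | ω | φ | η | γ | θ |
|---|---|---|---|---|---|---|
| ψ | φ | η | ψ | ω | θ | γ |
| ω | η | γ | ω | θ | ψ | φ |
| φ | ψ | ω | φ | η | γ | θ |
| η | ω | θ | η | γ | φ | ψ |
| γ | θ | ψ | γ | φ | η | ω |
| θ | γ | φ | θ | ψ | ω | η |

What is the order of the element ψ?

2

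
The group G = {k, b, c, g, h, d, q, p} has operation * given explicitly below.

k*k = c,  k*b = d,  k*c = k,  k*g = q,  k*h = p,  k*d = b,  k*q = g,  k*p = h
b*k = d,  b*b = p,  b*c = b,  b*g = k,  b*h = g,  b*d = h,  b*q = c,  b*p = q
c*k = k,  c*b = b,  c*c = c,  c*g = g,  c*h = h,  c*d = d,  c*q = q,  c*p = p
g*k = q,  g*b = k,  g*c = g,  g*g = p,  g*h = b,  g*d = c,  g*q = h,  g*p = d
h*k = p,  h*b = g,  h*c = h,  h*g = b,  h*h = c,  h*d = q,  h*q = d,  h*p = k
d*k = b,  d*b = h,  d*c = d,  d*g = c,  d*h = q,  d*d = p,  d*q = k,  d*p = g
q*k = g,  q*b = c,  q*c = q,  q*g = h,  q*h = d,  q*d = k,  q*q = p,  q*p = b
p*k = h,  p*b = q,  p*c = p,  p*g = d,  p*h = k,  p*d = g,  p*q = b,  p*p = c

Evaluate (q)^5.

q

q^1 = q
q^2 = q*q = p
q^3 = p*q = b
q^4 = b*q = c
q^5 = c*q = q
(Structurally, G here is isomorphic to Z_2 x Z_4.)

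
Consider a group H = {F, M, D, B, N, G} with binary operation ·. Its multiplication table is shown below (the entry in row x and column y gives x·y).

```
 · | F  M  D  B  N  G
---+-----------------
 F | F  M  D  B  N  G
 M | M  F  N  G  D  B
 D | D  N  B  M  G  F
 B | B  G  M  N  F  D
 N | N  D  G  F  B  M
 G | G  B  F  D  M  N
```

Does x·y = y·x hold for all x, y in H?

Yes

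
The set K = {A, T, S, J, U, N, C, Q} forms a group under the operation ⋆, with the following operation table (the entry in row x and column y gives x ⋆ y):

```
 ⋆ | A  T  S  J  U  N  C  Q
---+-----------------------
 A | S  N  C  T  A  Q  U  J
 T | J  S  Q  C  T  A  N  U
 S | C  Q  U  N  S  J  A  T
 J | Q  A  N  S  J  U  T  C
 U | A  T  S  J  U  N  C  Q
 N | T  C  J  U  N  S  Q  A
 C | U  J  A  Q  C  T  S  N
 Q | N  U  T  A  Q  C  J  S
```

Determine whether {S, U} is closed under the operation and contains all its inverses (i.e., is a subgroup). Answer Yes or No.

Yes

{S, U} contains the identity U.
Checking products: every product of two elements of {S, U} (read from the table) lies in {S, U}, so the set is closed.
In a finite group, a nonempty closed subset is a subgroup. So {S, U} ≤ K.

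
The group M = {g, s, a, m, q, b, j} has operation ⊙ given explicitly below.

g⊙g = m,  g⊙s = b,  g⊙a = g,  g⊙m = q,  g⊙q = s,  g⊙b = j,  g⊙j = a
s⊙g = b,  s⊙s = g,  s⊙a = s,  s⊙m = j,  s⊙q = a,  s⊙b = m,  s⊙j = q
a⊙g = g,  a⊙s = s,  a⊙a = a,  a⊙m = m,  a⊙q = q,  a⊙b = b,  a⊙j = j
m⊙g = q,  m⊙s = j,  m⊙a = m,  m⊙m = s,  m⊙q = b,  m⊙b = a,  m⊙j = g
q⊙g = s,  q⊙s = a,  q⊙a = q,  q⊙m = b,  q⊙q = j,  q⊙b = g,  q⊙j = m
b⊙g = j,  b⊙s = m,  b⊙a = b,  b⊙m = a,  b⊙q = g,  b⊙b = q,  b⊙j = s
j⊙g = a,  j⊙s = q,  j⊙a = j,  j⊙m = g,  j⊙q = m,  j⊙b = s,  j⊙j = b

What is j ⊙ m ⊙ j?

a

j ⊙ m = g
g ⊙ j = a
(Structurally, M here is isomorphic to the cyclic group Z_7.)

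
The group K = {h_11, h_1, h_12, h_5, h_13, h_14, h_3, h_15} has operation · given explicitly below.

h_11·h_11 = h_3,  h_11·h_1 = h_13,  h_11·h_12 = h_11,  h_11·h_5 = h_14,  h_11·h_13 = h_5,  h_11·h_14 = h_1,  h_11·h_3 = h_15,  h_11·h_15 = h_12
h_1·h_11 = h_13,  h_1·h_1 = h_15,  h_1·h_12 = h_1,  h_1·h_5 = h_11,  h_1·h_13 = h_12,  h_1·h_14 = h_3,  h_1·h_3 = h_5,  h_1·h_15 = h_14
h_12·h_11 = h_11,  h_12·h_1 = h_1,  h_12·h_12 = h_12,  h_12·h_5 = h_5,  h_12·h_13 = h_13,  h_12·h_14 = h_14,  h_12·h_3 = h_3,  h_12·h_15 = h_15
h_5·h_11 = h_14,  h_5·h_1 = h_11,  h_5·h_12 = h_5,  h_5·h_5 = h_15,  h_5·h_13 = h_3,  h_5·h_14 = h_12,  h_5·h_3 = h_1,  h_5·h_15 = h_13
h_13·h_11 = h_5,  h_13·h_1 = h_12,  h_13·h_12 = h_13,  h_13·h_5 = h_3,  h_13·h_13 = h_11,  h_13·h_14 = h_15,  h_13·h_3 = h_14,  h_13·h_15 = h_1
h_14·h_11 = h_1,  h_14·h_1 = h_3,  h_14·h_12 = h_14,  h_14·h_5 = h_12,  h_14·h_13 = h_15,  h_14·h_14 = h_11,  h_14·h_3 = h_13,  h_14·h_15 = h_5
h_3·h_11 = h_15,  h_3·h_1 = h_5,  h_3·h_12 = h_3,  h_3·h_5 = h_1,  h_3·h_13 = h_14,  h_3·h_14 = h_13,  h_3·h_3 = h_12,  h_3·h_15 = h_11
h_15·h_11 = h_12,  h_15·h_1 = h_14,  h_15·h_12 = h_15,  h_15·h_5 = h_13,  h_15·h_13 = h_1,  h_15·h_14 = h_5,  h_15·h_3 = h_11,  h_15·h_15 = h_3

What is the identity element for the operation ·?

The identity e satisfies e·x = x for all x, so its row in the table reproduces the column headers.
Row h_12 reads: h_11, h_1, h_12, h_5, h_13, h_14, h_3, h_15 — exactly the header order. So h_12 is the identity.

h_12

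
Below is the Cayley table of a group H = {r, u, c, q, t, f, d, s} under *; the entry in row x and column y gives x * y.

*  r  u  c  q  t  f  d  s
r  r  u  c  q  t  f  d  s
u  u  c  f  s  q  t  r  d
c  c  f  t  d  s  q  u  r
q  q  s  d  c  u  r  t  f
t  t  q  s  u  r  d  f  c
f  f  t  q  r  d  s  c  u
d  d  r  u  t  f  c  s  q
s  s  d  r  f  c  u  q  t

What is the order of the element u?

The identity element is r (its row matches the header).
u^1 = u
u^2 = u * u = c
u^3 = c * u = f
u^4 = f * u = t
u^5 = t * u = q
u^6 = q * u = s
u^7 = s * u = d
u^8 = d * u = r
The first power of u equal to the identity is u^8, so ord(u) = 8.

8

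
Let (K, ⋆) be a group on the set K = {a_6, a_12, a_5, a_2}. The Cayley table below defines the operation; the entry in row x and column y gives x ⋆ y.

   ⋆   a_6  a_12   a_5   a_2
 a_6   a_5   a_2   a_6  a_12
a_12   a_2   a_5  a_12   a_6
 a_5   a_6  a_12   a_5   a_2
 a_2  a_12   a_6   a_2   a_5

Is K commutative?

Check whether the table is symmetric across its main diagonal.
Every entry (row x, col y) equals the entry (row y, col x), so K is abelian.
(In fact K ≅ the Klein four-group V_4.)

Yes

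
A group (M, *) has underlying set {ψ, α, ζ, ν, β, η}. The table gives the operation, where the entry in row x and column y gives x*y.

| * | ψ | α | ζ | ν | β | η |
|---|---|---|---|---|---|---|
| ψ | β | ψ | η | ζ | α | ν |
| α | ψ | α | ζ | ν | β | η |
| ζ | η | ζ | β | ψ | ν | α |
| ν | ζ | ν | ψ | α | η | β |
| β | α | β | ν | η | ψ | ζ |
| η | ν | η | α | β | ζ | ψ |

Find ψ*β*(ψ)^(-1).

The identity is α. In row ψ, the entry α sits in column β, so ψ^(-1) = β.
ψ*β = α
α*β = β
(Structurally, M here is isomorphic to the cyclic group Z_6.)

β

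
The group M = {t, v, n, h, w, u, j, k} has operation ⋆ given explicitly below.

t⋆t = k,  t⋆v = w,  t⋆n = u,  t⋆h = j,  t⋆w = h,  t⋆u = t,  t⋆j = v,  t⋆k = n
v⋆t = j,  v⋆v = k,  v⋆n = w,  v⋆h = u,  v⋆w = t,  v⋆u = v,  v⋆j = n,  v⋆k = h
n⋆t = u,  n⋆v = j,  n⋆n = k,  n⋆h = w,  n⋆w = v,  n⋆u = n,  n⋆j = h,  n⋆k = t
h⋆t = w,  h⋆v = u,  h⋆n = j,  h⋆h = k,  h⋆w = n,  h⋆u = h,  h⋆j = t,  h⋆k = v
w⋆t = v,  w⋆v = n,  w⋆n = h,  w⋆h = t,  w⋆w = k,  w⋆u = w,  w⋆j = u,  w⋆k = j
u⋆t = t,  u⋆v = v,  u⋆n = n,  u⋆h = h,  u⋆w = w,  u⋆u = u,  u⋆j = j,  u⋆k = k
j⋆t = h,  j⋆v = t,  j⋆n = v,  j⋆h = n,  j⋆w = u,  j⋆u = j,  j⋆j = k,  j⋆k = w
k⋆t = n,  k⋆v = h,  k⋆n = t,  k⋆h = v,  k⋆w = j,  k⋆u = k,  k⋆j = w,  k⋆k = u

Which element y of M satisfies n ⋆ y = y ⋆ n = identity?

t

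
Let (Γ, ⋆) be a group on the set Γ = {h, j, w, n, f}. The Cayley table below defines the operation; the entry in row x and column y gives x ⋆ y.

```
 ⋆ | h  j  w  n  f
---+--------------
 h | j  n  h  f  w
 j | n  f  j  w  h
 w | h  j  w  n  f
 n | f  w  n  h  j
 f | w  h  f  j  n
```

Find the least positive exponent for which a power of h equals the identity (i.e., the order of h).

5

The identity element is w (its row matches the header).
h^1 = h
h^2 = h ⋆ h = j
h^3 = j ⋆ h = n
h^4 = n ⋆ h = f
h^5 = f ⋆ h = w
The first power of h equal to the identity is h^5, so ord(h) = 5.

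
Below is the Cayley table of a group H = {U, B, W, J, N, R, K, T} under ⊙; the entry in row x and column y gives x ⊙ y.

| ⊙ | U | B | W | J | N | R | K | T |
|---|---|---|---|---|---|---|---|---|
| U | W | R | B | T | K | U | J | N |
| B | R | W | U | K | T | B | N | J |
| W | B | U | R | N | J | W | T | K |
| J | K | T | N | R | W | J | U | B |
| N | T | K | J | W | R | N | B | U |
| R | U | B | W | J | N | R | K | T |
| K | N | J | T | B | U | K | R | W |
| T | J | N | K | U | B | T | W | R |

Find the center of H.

An element z is central iff its row equals its column in the table.
For N: N ⊙ U = T ≠ K = U ⊙ N, so N ∉ Z.
Checking each element this way leaves Z(H) = {R, W}.

{R, W}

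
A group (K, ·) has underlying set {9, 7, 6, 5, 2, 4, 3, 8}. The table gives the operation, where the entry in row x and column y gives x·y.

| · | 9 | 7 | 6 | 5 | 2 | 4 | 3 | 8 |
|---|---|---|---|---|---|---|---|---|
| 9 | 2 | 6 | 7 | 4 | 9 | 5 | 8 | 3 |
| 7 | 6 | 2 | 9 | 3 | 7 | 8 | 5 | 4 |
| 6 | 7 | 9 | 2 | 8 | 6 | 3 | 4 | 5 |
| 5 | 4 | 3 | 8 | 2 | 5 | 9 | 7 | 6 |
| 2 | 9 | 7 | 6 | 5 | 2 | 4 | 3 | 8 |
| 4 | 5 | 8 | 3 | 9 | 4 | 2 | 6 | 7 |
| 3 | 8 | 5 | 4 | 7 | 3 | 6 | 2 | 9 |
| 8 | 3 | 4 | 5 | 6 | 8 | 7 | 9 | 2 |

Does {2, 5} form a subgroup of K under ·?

Yes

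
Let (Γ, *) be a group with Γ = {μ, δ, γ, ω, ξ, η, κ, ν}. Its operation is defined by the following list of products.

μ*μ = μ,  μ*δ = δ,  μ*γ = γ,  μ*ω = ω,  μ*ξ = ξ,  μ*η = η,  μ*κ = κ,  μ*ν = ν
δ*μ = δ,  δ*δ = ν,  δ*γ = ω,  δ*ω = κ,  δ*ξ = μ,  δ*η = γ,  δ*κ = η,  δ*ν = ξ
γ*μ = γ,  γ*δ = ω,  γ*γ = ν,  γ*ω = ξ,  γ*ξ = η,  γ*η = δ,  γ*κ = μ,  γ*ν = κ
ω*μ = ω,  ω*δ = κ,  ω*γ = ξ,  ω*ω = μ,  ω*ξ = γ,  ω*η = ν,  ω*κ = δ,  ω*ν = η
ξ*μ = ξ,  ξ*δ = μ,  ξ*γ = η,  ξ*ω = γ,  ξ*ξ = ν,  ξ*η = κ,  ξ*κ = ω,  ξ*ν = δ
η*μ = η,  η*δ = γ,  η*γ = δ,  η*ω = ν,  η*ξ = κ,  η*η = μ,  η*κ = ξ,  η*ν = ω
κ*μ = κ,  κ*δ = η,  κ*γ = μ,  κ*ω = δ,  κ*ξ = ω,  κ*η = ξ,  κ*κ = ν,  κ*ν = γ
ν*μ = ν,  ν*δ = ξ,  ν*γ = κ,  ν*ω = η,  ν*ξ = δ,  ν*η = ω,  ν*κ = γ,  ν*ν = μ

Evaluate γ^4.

γ^1 = γ
γ^2 = γ*γ = ν
γ^3 = ν*γ = κ
γ^4 = κ*γ = μ

μ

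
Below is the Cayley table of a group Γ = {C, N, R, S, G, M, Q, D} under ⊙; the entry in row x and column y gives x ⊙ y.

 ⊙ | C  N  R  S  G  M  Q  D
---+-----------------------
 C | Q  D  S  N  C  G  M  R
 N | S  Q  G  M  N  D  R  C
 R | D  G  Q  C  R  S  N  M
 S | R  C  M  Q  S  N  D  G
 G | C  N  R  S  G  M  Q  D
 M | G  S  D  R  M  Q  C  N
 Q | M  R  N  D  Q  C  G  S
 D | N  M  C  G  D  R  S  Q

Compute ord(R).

The identity element is G (its row matches the header).
R^1 = R
R^2 = R ⊙ R = Q
R^3 = Q ⊙ R = N
R^4 = N ⊙ R = G
The first power of R equal to the identity is R^4, so ord(R) = 4.
(Structurally, Γ here is isomorphic to the quaternion group Q_8.)

4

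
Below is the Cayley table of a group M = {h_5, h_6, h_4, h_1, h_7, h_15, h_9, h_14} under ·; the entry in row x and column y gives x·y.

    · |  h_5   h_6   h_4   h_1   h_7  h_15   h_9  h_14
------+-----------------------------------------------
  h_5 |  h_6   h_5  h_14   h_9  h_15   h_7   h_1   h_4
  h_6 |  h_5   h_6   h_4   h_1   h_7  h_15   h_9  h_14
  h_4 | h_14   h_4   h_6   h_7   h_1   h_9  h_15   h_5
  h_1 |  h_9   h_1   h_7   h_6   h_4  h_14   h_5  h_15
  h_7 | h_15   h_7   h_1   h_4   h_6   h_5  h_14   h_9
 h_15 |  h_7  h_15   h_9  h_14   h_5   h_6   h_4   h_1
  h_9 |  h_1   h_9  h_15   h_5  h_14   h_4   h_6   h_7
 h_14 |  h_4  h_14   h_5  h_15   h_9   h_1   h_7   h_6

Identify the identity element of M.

The identity e satisfies e·x = x for all x, so its row in the table reproduces the column headers.
Row h_6 reads: h_5, h_6, h_4, h_1, h_7, h_15, h_9, h_14 — exactly the header order. So h_6 is the identity.

h_6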